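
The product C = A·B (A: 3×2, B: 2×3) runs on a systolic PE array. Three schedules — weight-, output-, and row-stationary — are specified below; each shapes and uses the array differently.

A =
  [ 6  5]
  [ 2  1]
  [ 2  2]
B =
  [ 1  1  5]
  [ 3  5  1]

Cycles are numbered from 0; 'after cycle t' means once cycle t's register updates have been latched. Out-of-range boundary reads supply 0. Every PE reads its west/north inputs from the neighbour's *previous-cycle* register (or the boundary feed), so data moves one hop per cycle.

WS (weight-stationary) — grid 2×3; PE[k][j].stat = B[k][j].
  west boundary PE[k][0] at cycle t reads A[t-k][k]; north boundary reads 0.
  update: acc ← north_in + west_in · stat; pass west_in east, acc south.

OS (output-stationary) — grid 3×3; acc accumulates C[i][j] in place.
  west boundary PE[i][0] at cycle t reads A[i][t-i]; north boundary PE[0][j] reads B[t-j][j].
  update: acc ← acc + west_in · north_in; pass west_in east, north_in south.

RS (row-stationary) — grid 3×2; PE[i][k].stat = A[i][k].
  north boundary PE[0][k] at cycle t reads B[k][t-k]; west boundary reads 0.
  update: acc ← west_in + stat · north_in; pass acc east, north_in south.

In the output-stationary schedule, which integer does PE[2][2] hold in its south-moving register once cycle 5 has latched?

OS on a 3×3 grid — tracing PE[2][2] and its feeders:
  c0 r1c2: 0 / 0 / 0
  c0 r2c1: 0 / 0 / 0
  c0 r2c2: 0 / 0 / 0
  c1 r1c2: 0 / 0 / 0
  c1 r2c1: 0 / 0 / 0
  c1 r2c2: 0 / 0 / 0
  c2 r1c2: 0 / 0 / 0
  c2 r2c1: 0 / 0 / 0
  c2 r2c2: 0 / 0 / 0
  c3 r1c2: 10 / 2 / 5
  c3 r2c1: 2 / 2 / 1
  c3 r2c2: 0 / 0 / 0
  c4 r1c2: 11 / 1 / 1
  c4 r2c1: 12 / 2 / 5
  c4 r2c2: 10 / 2 / 5
  c5 r1c2: 11 / 0 / 0
  c5 r2c1: 12 / 0 / 0
  c5 r2c2: 12 / 2 / 1

register = 1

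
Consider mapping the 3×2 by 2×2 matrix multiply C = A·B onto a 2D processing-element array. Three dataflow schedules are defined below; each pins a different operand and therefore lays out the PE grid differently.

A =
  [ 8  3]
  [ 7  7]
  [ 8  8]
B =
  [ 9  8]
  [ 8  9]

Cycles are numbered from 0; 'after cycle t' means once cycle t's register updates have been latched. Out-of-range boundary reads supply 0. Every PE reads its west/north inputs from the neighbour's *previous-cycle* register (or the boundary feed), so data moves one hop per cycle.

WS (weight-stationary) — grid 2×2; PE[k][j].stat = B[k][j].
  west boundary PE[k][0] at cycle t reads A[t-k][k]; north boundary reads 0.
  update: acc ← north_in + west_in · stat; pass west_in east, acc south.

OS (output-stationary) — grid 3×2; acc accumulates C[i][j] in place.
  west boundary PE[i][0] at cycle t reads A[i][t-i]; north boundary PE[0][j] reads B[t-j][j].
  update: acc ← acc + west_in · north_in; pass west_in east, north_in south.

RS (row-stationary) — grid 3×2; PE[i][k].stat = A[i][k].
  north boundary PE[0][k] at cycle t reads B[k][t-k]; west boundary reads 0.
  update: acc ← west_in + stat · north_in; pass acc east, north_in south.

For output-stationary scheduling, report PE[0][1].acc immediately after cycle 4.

OS on a 3×2 grid — tracing PE[0][1] and its feeders:
  after 0 — PE[0][0] acc=72, pass-E 8, pass-S 9
  after 0 — PE[0][1] acc=0, pass-E 0, pass-S 0
  after 1 — PE[0][0] acc=96, pass-E 3, pass-S 8
  after 1 — PE[0][1] acc=64, pass-E 8, pass-S 8
  after 2 — PE[0][0] acc=96, pass-E 0, pass-S 0
  after 2 — PE[0][1] acc=91, pass-E 3, pass-S 9
  after 3 — PE[0][0] acc=96, pass-E 0, pass-S 0
  after 3 — PE[0][1] acc=91, pass-E 0, pass-S 0
  after 4 — PE[0][0] acc=96, pass-E 0, pass-S 0
  after 4 — PE[0][1] acc=91, pass-E 0, pass-S 0

PE[0][1].acc = 91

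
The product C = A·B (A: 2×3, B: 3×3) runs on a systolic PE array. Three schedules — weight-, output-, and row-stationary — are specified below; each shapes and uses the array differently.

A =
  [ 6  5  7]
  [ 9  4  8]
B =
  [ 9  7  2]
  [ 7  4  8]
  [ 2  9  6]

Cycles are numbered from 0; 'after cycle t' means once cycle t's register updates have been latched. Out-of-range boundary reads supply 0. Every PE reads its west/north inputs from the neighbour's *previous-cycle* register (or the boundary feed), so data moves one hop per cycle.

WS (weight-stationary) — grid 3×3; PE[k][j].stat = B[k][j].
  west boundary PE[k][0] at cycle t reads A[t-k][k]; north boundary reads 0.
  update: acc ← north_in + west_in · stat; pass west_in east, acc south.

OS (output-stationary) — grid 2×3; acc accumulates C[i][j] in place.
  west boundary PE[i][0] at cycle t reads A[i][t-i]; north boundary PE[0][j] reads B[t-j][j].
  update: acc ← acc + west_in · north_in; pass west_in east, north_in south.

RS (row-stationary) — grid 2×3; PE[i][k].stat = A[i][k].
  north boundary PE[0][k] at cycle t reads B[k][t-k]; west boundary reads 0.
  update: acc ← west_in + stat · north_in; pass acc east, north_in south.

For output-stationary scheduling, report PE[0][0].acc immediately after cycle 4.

OS on a 2×3 grid — tracing PE[0][0] and its feeders:
  c0 r0c0: 54 / 6 / 9
  c1 r0c0: 89 / 5 / 7
  c2 r0c0: 103 / 7 / 2
  c3 r0c0: 103 / 0 / 0
  c4 r0c0: 103 / 0 / 0

PE[0][0].acc = 103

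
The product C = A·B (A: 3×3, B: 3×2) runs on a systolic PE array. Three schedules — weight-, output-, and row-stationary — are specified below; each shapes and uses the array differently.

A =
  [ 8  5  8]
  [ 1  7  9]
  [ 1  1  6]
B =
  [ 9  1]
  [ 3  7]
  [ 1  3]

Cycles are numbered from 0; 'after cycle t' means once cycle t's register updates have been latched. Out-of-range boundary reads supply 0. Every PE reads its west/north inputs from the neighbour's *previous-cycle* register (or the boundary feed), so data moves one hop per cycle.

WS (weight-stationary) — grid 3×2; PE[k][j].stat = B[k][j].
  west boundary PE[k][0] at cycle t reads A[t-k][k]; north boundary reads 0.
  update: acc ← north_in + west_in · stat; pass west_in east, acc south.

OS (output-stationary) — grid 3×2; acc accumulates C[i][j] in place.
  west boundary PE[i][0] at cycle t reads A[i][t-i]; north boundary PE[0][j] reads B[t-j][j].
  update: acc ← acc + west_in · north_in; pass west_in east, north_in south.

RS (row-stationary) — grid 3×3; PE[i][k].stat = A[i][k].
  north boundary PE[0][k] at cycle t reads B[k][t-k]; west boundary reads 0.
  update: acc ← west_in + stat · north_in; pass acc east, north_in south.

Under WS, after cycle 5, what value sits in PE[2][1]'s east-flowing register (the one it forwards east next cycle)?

register = 6

Tracing WS — 3×2 array, target PE[2][1]:
  cycle 0: PE[1][1] → acc 0, east 0, south 0
  cycle 0: PE[2][0] → acc 0, east 0, south 0
  cycle 0: PE[2][1] → acc 0, east 0, south 0
  cycle 1: PE[1][1] → acc 0, east 0, south 0
  cycle 1: PE[2][0] → acc 0, east 0, south 0
  cycle 1: PE[2][1] → acc 0, east 0, south 0
  cycle 2: PE[1][1] → acc 43, east 5, south 43
  cycle 2: PE[2][0] → acc 95, east 8, south 95
  cycle 2: PE[2][1] → acc 0, east 0, south 0
  cycle 3: PE[1][1] → acc 50, east 7, south 50
  cycle 3: PE[2][0] → acc 39, east 9, south 39
  cycle 3: PE[2][1] → acc 67, east 8, south 67
  cycle 4: PE[1][1] → acc 8, east 1, south 8
  cycle 4: PE[2][0] → acc 18, east 6, south 18
  cycle 4: PE[2][1] → acc 77, east 9, south 77
  cycle 5: PE[1][1] → acc 0, east 0, south 0
  cycle 5: PE[2][0] → acc 0, east 0, south 0
  cycle 5: PE[2][1] → acc 26, east 6, south 26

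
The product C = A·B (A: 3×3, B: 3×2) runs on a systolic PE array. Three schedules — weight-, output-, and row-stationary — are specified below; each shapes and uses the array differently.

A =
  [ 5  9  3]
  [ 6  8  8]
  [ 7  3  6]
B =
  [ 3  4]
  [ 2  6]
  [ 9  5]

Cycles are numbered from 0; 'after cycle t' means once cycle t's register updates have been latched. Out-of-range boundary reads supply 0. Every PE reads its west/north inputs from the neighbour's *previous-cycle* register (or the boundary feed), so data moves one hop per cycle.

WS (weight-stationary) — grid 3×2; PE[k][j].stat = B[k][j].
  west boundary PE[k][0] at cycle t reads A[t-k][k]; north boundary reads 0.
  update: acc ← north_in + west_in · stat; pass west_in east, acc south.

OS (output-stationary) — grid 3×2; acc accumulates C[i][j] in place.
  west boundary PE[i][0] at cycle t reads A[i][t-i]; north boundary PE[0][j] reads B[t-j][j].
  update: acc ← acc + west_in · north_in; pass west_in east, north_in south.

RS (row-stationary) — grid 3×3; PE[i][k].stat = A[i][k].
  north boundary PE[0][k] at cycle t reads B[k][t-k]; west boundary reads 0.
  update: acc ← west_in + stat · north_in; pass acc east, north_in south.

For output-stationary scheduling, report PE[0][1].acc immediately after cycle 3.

PE[0][1].acc = 89

OS 3×2: PE[0][1] cycle-by-cycle (with neighbour feeds):
  after 0 — PE[0][0] acc=15, pass-E 5, pass-S 3
  after 0 — PE[0][1] acc=0, pass-E 0, pass-S 0
  after 1 — PE[0][0] acc=33, pass-E 9, pass-S 2
  after 1 — PE[0][1] acc=20, pass-E 5, pass-S 4
  after 2 — PE[0][0] acc=60, pass-E 3, pass-S 9
  after 2 — PE[0][1] acc=74, pass-E 9, pass-S 6
  after 3 — PE[0][0] acc=60, pass-E 0, pass-S 0
  after 3 — PE[0][1] acc=89, pass-E 3, pass-S 5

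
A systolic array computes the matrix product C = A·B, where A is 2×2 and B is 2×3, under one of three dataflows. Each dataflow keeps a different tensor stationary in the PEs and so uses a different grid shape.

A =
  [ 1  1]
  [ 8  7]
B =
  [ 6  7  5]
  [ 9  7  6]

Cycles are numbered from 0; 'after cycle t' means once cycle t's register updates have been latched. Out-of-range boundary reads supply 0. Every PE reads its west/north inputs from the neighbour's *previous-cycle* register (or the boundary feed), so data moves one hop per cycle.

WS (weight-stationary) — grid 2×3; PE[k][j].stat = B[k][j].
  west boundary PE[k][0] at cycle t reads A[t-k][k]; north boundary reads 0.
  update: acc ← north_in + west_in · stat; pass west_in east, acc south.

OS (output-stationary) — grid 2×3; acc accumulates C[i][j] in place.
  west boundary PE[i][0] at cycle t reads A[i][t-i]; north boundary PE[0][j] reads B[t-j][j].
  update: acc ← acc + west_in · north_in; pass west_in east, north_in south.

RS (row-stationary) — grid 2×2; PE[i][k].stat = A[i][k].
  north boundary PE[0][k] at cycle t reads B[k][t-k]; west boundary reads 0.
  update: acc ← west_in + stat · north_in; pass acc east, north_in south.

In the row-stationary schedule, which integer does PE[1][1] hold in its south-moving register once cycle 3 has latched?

RS on a 2×2 grid — tracing PE[1][1] and its feeders:
  @0  [0,1]  acc 0  |  →0  ↓0
  @0  [1,0]  acc 0  |  →0  ↓0
  @0  [1,1]  acc 0  |  →0  ↓0
  @1  [0,1]  acc 15  |  →15  ↓9
  @1  [1,0]  acc 48  |  →48  ↓6
  @1  [1,1]  acc 0  |  →0  ↓0
  @2  [0,1]  acc 14  |  →14  ↓7
  @2  [1,0]  acc 56  |  →56  ↓7
  @2  [1,1]  acc 111  |  →111  ↓9
  @3  [0,1]  acc 11  |  →11  ↓6
  @3  [1,0]  acc 40  |  →40  ↓5
  @3  [1,1]  acc 105  |  →105  ↓7

register = 7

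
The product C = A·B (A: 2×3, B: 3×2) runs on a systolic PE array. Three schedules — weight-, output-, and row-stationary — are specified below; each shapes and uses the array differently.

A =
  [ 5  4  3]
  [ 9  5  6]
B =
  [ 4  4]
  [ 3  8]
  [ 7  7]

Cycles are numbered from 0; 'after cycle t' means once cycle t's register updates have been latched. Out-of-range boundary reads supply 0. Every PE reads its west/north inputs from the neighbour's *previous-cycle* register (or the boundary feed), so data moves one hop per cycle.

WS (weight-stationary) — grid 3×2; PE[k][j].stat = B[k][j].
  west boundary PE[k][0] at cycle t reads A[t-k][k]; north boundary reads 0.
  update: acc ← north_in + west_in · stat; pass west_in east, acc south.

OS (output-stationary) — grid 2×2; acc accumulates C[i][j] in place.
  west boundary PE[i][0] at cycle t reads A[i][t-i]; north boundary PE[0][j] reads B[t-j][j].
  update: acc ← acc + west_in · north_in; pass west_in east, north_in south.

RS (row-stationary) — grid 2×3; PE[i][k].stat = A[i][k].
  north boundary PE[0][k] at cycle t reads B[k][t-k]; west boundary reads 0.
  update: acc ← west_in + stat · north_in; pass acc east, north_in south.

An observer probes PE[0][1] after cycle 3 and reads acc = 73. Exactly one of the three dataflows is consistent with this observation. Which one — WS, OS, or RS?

WS (3×2 grid), PE[0][1]:
  @0  [0,1]  acc 0  |  →0  ↓0
  @1  [0,1]  acc 20  |  →5  ↓20
  @2  [0,1]  acc 36  |  →9  ↓36
  @3  [0,1]  acc 0  |  →0  ↓0
OS (2×2 grid), PE[0][1]:
  @0  [0,1]  acc 0  |  →0  ↓0
  @1  [0,1]  acc 20  |  →5  ↓4
  @2  [0,1]  acc 52  |  →4  ↓8
  @3  [0,1]  acc 73  |  →3  ↓7
RS (2×3 grid), PE[0][1]:
  @0  [0,1]  acc 0  |  →0  ↓0
  @1  [0,1]  acc 32  |  →32  ↓3
  @2  [0,1]  acc 52  |  →52  ↓8
  @3  [0,1]  acc 0  |  →0  ↓0

dataflow = OS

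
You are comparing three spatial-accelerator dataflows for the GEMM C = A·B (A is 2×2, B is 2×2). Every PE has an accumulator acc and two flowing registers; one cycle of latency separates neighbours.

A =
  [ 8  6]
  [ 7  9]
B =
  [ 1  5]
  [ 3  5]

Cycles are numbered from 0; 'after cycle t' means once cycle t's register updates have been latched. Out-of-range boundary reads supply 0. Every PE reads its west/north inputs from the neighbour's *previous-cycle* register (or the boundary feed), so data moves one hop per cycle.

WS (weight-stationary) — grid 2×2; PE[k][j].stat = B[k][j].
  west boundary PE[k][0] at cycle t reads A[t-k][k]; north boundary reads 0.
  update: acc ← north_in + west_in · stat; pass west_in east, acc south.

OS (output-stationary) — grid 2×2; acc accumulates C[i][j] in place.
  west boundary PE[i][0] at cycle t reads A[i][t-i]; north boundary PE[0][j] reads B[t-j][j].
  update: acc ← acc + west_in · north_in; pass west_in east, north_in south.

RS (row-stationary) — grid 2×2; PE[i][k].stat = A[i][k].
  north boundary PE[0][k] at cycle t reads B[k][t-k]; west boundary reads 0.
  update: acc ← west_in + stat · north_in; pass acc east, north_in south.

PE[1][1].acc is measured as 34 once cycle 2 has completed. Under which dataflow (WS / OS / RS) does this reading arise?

dataflow = RS

WS (2×2 grid), PE[1][1]:
  step 0 · PE1,1: acc=0; fwd→0 fwd↓0
  step 1 · PE1,1: acc=0; fwd→0 fwd↓0
  step 2 · PE1,1: acc=70; fwd→6 fwd↓70
OS (2×2 grid), PE[1][1]:
  step 0 · PE1,1: acc=0; fwd→0 fwd↓0
  step 1 · PE1,1: acc=0; fwd→0 fwd↓0
  step 2 · PE1,1: acc=35; fwd→7 fwd↓5
RS (2×2 grid), PE[1][1]:
  step 0 · PE1,1: acc=0; fwd→0 fwd↓0
  step 1 · PE1,1: acc=0; fwd→0 fwd↓0
  step 2 · PE1,1: acc=34; fwd→34 fwd↓3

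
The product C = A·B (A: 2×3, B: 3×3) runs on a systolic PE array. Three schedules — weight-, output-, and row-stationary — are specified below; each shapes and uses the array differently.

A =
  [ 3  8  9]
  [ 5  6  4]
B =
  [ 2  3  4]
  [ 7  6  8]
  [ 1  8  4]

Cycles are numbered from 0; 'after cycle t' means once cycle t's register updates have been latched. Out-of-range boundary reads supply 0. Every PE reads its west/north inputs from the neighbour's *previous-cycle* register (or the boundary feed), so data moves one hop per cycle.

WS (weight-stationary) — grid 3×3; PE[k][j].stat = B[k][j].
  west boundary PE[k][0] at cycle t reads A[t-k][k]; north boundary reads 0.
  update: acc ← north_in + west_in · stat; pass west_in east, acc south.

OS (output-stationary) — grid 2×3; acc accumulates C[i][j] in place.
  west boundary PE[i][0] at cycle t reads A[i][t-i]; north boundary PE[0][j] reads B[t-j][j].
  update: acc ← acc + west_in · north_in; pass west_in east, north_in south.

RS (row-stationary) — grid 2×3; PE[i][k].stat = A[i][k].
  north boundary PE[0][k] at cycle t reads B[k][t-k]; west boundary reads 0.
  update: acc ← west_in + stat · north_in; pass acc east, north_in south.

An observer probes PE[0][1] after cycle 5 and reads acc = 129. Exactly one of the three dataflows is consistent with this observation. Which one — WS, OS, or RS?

dataflow = OS

— WS: 3×3; PE[0][1] trace:
  @0  [0,1]  acc 0  |  →0  ↓0
  @1  [0,1]  acc 9  |  →3  ↓9
  @2  [0,1]  acc 15  |  →5  ↓15
  @3  [0,1]  acc 0  |  →0  ↓0
  @4  [0,1]  acc 0  |  →0  ↓0
  @5  [0,1]  acc 0  |  →0  ↓0
— OS: 2×3; PE[0][1] trace:
  @0  [0,1]  acc 0  |  →0  ↓0
  @1  [0,1]  acc 9  |  →3  ↓3
  @2  [0,1]  acc 57  |  →8  ↓6
  @3  [0,1]  acc 129  |  →9  ↓8
  @4  [0,1]  acc 129  |  →0  ↓0
  @5  [0,1]  acc 129  |  →0  ↓0
— RS: 2×3; PE[0][1] trace:
  @0  [0,1]  acc 0  |  →0  ↓0
  @1  [0,1]  acc 62  |  →62  ↓7
  @2  [0,1]  acc 57  |  →57  ↓6
  @3  [0,1]  acc 76  |  →76  ↓8
  @4  [0,1]  acc 0  |  →0  ↓0
  @5  [0,1]  acc 0  |  →0  ↓0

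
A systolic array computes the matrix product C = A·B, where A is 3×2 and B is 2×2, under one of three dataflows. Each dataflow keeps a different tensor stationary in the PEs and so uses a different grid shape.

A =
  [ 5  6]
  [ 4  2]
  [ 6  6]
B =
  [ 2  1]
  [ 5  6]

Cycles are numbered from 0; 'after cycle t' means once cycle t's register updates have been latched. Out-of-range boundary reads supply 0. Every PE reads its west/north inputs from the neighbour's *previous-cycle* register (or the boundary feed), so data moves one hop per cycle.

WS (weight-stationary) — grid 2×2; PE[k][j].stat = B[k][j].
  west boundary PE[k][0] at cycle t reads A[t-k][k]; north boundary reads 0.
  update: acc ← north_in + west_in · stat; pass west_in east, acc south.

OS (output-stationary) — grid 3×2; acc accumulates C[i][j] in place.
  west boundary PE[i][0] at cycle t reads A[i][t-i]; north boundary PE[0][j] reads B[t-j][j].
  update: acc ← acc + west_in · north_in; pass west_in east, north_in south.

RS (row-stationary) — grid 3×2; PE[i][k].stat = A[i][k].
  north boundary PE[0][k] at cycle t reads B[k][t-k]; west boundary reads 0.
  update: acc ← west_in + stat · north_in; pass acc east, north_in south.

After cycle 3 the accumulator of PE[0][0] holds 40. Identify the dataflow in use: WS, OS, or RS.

dataflow = OS

WS (2×2 grid), PE[0][0]:
  @0  [0,0]  acc 10  |  →5  ↓10
  @1  [0,0]  acc 8  |  →4  ↓8
  @2  [0,0]  acc 12  |  →6  ↓12
  @3  [0,0]  acc 0  |  →0  ↓0
OS (3×2 grid), PE[0][0]:
  @0  [0,0]  acc 10  |  →5  ↓2
  @1  [0,0]  acc 40  |  →6  ↓5
  @2  [0,0]  acc 40  |  →0  ↓0
  @3  [0,0]  acc 40  |  →0  ↓0
RS (3×2 grid), PE[0][0]:
  @0  [0,0]  acc 10  |  →10  ↓2
  @1  [0,0]  acc 5  |  →5  ↓1
  @2  [0,0]  acc 0  |  →0  ↓0
  @3  [0,0]  acc 0  |  →0  ↓0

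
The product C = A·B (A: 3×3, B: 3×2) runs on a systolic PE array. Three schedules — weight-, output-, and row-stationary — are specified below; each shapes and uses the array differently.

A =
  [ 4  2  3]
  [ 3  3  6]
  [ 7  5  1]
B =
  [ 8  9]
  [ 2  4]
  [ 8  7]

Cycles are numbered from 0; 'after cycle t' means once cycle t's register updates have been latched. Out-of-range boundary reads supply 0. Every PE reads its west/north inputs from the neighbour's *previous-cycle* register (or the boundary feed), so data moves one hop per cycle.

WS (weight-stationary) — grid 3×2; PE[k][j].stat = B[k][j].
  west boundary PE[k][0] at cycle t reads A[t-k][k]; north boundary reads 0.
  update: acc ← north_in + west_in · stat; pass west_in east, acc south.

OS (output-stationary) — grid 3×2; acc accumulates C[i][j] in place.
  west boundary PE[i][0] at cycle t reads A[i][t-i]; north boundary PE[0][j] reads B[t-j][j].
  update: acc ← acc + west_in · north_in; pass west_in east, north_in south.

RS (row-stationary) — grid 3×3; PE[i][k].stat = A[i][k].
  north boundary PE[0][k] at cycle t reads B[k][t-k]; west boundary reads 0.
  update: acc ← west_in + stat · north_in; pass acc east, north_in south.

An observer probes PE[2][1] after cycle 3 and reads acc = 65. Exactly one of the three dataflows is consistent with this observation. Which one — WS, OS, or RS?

dataflow = WS

WS [3×2] PE[2][1] across cycles:
  [0] (2,1) acc=0 (h:0 v:0)
  [1] (2,1) acc=0 (h:0 v:0)
  [2] (2,1) acc=0 (h:0 v:0)
  [3] (2,1) acc=65 (h:3 v:65)
OS [3×2] PE[2][1] across cycles:
  [0] (2,1) acc=0 (h:0 v:0)
  [1] (2,1) acc=0 (h:0 v:0)
  [2] (2,1) acc=0 (h:0 v:0)
  [3] (2,1) acc=63 (h:7 v:9)
RS [3×3] PE[2][1] across cycles:
  [0] (2,1) acc=0 (h:0 v:0)
  [1] (2,1) acc=0 (h:0 v:0)
  [2] (2,1) acc=0 (h:0 v:0)
  [3] (2,1) acc=66 (h:66 v:2)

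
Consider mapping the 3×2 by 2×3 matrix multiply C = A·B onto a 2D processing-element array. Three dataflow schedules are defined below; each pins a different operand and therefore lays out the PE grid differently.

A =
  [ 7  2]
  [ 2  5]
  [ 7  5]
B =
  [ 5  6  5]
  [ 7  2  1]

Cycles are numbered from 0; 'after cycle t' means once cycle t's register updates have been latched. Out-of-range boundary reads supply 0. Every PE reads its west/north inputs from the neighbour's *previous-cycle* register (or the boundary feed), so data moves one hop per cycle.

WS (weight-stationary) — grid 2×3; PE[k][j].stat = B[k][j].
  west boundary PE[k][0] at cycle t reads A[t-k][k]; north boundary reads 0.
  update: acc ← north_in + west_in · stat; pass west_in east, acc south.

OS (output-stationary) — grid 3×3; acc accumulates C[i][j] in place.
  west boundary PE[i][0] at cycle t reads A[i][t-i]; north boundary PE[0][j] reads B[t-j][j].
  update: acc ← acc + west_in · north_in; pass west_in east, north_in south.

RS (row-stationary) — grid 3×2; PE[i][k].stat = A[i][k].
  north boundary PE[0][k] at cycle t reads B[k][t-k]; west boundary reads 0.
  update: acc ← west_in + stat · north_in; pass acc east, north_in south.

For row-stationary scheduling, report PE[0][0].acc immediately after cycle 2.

RS 3×2: PE[0][0] cycle-by-cycle (with neighbour feeds):
  0: (0,0).acc=35  regs=<35,5>
  1: (0,0).acc=42  regs=<42,6>
  2: (0,0).acc=35  regs=<35,5>

PE[0][0].acc = 35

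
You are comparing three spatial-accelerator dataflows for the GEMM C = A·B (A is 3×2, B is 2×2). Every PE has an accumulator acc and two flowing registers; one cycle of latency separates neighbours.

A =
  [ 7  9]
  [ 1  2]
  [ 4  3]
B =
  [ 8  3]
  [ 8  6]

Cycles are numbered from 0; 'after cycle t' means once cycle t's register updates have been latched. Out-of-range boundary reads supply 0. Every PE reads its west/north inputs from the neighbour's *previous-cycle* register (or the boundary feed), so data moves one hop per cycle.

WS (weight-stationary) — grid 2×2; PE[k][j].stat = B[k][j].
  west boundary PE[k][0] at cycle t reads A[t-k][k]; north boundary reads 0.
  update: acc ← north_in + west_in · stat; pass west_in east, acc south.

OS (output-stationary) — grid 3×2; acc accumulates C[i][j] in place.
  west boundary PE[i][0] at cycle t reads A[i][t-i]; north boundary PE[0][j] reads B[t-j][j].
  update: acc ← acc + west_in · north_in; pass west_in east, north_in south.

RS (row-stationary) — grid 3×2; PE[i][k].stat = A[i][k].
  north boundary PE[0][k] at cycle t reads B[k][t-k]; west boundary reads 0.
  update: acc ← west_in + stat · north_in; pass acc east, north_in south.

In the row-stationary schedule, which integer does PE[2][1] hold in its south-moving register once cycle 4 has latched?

RS on a 3×2 grid — tracing PE[2][1] and its feeders:
  after 0 — PE[1][1] acc=0, pass-E 0, pass-S 0
  after 0 — PE[2][0] acc=0, pass-E 0, pass-S 0
  after 0 — PE[2][1] acc=0, pass-E 0, pass-S 0
  after 1 — PE[1][1] acc=0, pass-E 0, pass-S 0
  after 1 — PE[2][0] acc=0, pass-E 0, pass-S 0
  after 1 — PE[2][1] acc=0, pass-E 0, pass-S 0
  after 2 — PE[1][1] acc=24, pass-E 24, pass-S 8
  after 2 — PE[2][0] acc=32, pass-E 32, pass-S 8
  after 2 — PE[2][1] acc=0, pass-E 0, pass-S 0
  after 3 — PE[1][1] acc=15, pass-E 15, pass-S 6
  after 3 — PE[2][0] acc=12, pass-E 12, pass-S 3
  after 3 — PE[2][1] acc=56, pass-E 56, pass-S 8
  after 4 — PE[1][1] acc=0, pass-E 0, pass-S 0
  after 4 — PE[2][0] acc=0, pass-E 0, pass-S 0
  after 4 — PE[2][1] acc=30, pass-E 30, pass-S 6

register = 6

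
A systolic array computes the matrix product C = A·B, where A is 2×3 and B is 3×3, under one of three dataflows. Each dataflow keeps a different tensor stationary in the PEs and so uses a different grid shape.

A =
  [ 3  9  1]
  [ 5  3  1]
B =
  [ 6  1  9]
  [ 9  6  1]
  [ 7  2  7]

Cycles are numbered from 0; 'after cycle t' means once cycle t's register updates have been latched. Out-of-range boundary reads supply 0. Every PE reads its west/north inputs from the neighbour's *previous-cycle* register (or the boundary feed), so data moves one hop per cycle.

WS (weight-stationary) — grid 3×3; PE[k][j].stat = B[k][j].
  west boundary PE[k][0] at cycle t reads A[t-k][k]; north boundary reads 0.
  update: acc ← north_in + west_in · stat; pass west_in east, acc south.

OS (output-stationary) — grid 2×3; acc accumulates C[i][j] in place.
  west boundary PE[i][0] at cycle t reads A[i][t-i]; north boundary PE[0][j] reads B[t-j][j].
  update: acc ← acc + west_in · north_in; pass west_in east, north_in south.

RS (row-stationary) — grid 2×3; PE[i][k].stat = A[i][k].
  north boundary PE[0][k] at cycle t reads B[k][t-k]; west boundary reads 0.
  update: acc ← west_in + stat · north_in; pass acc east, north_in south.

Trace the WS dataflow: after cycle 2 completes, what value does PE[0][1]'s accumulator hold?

WS (3×3). Following PE[0][1] plus its west/north inputs:
  step 0 · PE0,0: acc=18; fwd→3 fwd↓18
  step 0 · PE0,1: acc=0; fwd→0 fwd↓0
  step 1 · PE0,0: acc=30; fwd→5 fwd↓30
  step 1 · PE0,1: acc=3; fwd→3 fwd↓3
  step 2 · PE0,0: acc=0; fwd→0 fwd↓0
  step 2 · PE0,1: acc=5; fwd→5 fwd↓5

PE[0][1].acc = 5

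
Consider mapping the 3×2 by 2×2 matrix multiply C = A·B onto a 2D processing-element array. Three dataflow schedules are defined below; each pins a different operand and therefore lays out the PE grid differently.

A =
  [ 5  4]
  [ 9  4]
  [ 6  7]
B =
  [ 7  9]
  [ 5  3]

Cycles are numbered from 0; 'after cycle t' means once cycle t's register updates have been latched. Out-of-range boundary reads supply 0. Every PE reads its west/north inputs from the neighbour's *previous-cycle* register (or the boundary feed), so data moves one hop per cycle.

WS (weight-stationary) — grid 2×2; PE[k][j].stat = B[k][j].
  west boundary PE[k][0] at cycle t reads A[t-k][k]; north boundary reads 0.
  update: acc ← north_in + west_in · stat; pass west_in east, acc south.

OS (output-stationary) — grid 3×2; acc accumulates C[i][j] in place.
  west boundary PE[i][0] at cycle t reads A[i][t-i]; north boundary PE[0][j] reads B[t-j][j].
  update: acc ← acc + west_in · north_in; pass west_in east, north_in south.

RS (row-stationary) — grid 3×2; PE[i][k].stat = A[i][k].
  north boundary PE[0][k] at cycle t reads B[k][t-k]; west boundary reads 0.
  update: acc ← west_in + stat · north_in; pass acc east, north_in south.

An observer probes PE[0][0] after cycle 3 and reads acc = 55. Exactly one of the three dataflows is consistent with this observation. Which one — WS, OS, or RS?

dataflow = OS

— WS: 2×2; PE[0][0] trace:
  @0  [0,0]  acc 35  |  →5  ↓35
  @1  [0,0]  acc 63  |  →9  ↓63
  @2  [0,0]  acc 42  |  →6  ↓42
  @3  [0,0]  acc 0  |  →0  ↓0
— OS: 3×2; PE[0][0] trace:
  @0  [0,0]  acc 35  |  →5  ↓7
  @1  [0,0]  acc 55  |  →4  ↓5
  @2  [0,0]  acc 55  |  →0  ↓0
  @3  [0,0]  acc 55  |  →0  ↓0
— RS: 3×2; PE[0][0] trace:
  @0  [0,0]  acc 35  |  →35  ↓7
  @1  [0,0]  acc 45  |  →45  ↓9
  @2  [0,0]  acc 0  |  →0  ↓0
  @3  [0,0]  acc 0  |  →0  ↓0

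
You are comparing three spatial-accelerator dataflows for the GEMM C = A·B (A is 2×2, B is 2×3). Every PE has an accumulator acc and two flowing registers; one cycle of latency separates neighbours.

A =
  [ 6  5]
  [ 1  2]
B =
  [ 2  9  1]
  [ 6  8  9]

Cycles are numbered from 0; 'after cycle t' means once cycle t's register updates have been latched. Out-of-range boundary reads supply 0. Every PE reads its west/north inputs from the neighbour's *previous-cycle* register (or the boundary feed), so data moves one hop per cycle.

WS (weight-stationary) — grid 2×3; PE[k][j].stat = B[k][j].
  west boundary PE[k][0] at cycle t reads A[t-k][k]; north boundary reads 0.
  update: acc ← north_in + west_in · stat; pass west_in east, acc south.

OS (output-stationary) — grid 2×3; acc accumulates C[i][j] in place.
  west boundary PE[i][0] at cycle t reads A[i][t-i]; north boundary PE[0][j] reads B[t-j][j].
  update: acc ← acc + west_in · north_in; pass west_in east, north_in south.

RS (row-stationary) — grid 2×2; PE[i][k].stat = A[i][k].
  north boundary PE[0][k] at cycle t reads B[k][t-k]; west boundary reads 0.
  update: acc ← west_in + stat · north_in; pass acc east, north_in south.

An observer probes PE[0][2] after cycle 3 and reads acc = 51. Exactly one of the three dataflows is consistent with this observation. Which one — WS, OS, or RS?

Under WS (2×3), PE[0][2]:
  step 0 · PE0,2: acc=0; fwd→0 fwd↓0
  step 1 · PE0,2: acc=0; fwd→0 fwd↓0
  step 2 · PE0,2: acc=6; fwd→6 fwd↓6
  step 3 · PE0,2: acc=1; fwd→1 fwd↓1
Under OS (2×3), PE[0][2]:
  step 0 · PE0,2: acc=0; fwd→0 fwd↓0
  step 1 · PE0,2: acc=0; fwd→0 fwd↓0
  step 2 · PE0,2: acc=6; fwd→6 fwd↓1
  step 3 · PE0,2: acc=51; fwd→5 fwd↓9
— RS: 2×2 array has no PE[0][2].

dataflow = OS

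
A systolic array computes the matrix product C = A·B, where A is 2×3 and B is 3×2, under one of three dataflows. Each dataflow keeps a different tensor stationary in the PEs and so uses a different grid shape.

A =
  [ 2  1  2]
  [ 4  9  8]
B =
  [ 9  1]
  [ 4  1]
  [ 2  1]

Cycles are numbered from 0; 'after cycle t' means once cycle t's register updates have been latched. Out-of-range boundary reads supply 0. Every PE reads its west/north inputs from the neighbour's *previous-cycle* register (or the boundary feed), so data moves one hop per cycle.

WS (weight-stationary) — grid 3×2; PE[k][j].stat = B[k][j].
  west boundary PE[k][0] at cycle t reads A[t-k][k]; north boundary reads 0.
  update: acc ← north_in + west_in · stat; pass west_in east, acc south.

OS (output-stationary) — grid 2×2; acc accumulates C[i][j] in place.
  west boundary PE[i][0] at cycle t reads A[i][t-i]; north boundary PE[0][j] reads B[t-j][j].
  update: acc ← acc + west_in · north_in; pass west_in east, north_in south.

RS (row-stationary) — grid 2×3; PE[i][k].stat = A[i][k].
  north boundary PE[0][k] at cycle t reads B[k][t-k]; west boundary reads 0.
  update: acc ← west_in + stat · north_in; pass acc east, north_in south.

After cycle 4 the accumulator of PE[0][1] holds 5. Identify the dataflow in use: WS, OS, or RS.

dataflow = OS

WS (3×2 grid), PE[0][1]:
  c0 r0c1: 0 / 0 / 0
  c1 r0c1: 2 / 2 / 2
  c2 r0c1: 4 / 4 / 4
  c3 r0c1: 0 / 0 / 0
  c4 r0c1: 0 / 0 / 0
OS (2×2 grid), PE[0][1]:
  c0 r0c1: 0 / 0 / 0
  c1 r0c1: 2 / 2 / 1
  c2 r0c1: 3 / 1 / 1
  c3 r0c1: 5 / 2 / 1
  c4 r0c1: 5 / 0 / 0
RS (2×3 grid), PE[0][1]:
  c0 r0c1: 0 / 0 / 0
  c1 r0c1: 22 / 22 / 4
  c2 r0c1: 3 / 3 / 1
  c3 r0c1: 0 / 0 / 0
  c4 r0c1: 0 / 0 / 0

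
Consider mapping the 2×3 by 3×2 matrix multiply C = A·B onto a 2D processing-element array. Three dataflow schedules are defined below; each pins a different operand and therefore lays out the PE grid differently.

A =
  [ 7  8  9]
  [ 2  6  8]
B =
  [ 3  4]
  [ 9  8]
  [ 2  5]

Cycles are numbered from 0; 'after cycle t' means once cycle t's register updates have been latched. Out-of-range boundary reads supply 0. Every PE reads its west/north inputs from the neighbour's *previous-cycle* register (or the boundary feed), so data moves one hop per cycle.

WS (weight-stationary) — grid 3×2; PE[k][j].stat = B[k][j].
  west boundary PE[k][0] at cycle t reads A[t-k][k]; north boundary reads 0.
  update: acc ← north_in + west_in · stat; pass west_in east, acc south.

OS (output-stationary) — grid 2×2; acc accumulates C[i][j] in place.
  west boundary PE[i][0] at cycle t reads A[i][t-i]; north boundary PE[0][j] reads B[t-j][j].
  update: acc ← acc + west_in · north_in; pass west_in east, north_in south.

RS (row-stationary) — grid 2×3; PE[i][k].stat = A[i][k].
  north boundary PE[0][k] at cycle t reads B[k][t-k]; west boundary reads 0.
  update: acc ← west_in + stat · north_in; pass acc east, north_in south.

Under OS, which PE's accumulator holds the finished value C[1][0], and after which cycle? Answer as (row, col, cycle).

(row, col, cycle) = (1, 0, 3)

Under OS, C[1][0] lands at PE[1][0]:
  @0  [1,0]  acc 0  |  →0  ↓0
  @1  [1,0]  acc 6  |  →2  ↓3
  @2  [1,0]  acc 60  |  →6  ↓9
  @3  [1,0]  acc 76  |  →8  ↓2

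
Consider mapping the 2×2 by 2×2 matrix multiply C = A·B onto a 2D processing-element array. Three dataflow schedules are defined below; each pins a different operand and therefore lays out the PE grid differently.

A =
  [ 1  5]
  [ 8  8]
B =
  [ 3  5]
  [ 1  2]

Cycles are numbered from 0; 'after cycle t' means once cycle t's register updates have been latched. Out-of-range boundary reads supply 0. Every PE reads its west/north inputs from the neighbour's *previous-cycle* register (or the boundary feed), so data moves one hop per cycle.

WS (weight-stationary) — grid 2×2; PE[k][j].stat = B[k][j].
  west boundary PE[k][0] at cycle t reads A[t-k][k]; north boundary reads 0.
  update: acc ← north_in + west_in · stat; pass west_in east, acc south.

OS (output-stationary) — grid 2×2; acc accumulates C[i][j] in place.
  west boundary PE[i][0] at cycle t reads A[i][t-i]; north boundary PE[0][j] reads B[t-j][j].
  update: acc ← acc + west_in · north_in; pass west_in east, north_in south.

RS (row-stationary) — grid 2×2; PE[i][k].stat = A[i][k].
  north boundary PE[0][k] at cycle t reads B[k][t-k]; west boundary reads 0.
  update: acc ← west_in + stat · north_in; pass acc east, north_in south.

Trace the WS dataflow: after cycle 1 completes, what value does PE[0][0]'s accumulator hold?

PE[0][0].acc = 24

WS 2×2: PE[0][0] cycle-by-cycle (with neighbour feeds):
  after 0 — PE[0][0] acc=3, pass-E 1, pass-S 3
  after 1 — PE[0][0] acc=24, pass-E 8, pass-S 24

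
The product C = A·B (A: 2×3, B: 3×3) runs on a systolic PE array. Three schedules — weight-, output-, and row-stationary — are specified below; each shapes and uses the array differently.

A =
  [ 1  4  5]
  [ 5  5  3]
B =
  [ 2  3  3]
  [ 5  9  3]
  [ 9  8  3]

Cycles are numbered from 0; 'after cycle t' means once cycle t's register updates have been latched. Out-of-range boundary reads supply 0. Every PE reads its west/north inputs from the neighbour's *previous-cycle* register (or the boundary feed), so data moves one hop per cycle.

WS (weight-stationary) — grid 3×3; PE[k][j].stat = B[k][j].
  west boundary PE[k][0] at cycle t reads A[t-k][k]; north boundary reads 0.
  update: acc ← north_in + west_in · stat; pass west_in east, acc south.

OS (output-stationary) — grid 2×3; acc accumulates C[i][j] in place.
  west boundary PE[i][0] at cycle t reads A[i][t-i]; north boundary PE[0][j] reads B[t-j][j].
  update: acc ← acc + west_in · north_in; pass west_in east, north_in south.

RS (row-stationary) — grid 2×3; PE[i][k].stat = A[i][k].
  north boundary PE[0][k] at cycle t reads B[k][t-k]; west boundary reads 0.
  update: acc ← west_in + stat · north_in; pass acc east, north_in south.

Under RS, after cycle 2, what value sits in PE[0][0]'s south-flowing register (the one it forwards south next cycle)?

RS 2×3: PE[0][0] cycle-by-cycle (with neighbour feeds):
  c0 r0c0: 2 / 2 / 2
  c1 r0c0: 3 / 3 / 3
  c2 r0c0: 3 / 3 / 3

register = 3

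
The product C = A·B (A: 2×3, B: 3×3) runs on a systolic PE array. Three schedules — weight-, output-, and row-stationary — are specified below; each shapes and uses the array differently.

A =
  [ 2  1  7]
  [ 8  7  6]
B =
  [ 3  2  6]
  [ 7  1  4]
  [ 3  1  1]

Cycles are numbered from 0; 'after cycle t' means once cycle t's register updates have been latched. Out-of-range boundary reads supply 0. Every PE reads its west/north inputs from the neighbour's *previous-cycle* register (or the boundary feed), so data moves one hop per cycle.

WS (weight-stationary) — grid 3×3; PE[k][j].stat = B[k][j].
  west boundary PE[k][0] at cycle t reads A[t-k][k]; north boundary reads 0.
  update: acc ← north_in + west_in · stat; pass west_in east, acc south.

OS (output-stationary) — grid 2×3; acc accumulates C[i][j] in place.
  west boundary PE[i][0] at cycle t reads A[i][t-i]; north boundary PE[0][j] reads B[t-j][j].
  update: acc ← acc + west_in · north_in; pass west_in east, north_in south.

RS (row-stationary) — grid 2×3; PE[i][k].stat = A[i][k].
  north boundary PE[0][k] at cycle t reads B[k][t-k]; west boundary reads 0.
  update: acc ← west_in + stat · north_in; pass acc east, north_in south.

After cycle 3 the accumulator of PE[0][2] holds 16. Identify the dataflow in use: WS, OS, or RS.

— WS: 3×3; PE[0][2] trace:
  after 0 — PE[0][2] acc=0, pass-E 0, pass-S 0
  after 1 — PE[0][2] acc=0, pass-E 0, pass-S 0
  after 2 — PE[0][2] acc=12, pass-E 2, pass-S 12
  after 3 — PE[0][2] acc=48, pass-E 8, pass-S 48
— OS: 2×3; PE[0][2] trace:
  after 0 — PE[0][2] acc=0, pass-E 0, pass-S 0
  after 1 — PE[0][2] acc=0, pass-E 0, pass-S 0
  after 2 — PE[0][2] acc=12, pass-E 2, pass-S 6
  after 3 — PE[0][2] acc=16, pass-E 1, pass-S 4
— RS: 2×3; PE[0][2] trace:
  after 0 — PE[0][2] acc=0, pass-E 0, pass-S 0
  after 1 — PE[0][2] acc=0, pass-E 0, pass-S 0
  after 2 — PE[0][2] acc=34, pass-E 34, pass-S 3
  after 3 — PE[0][2] acc=12, pass-E 12, pass-S 1

dataflow = OS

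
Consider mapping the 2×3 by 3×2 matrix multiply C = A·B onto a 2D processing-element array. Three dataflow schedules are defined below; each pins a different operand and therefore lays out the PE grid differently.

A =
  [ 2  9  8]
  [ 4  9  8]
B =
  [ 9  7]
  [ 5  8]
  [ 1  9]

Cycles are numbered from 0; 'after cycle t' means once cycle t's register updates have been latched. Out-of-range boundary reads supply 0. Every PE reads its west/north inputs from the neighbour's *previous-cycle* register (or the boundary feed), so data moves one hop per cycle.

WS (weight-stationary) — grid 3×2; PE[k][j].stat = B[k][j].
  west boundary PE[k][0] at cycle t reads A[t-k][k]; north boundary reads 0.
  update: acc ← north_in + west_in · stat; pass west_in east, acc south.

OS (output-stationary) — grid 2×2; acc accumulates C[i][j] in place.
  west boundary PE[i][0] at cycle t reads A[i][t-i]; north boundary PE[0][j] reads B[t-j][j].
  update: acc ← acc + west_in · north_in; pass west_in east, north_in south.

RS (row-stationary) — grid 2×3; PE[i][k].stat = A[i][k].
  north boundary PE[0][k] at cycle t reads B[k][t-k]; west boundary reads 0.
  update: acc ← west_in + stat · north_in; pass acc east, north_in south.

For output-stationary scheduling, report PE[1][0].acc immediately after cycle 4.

PE[1][0].acc = 89

Tracing OS — 2×2 array, target PE[1][0]:
  step 0 · PE0,0: acc=18; fwd→2 fwd↓9
  step 0 · PE1,0: acc=0; fwd→0 fwd↓0
  step 1 · PE0,0: acc=63; fwd→9 fwd↓5
  step 1 · PE1,0: acc=36; fwd→4 fwd↓9
  step 2 · PE0,0: acc=71; fwd→8 fwd↓1
  step 2 · PE1,0: acc=81; fwd→9 fwd↓5
  step 3 · PE0,0: acc=71; fwd→0 fwd↓0
  step 3 · PE1,0: acc=89; fwd→8 fwd↓1
  step 4 · PE0,0: acc=71; fwd→0 fwd↓0
  step 4 · PE1,0: acc=89; fwd→0 fwd↓0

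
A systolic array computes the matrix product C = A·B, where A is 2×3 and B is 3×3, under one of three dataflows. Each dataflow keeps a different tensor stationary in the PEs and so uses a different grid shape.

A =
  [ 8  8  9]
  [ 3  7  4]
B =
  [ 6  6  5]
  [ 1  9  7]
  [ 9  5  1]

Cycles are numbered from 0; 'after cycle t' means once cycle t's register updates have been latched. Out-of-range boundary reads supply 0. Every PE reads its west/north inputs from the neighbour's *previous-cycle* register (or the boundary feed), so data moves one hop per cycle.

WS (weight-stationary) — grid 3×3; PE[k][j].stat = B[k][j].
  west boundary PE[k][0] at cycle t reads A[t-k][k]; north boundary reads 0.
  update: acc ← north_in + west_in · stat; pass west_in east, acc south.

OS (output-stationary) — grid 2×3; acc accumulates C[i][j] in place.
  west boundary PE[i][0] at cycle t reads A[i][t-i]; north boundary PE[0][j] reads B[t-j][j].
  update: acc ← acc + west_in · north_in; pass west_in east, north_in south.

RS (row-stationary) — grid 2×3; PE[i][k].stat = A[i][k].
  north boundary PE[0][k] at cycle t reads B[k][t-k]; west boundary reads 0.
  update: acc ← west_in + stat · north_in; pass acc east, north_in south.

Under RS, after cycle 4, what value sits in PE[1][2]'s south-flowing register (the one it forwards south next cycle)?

register = 5

RS 2×3: PE[1][2] cycle-by-cycle (with neighbour feeds):
  [0] (0,2) acc=0 (h:0 v:0)
  [0] (1,1) acc=0 (h:0 v:0)
  [0] (1,2) acc=0 (h:0 v:0)
  [1] (0,2) acc=0 (h:0 v:0)
  [1] (1,1) acc=0 (h:0 v:0)
  [1] (1,2) acc=0 (h:0 v:0)
  [2] (0,2) acc=137 (h:137 v:9)
  [2] (1,1) acc=25 (h:25 v:1)
  [2] (1,2) acc=0 (h:0 v:0)
  [3] (0,2) acc=165 (h:165 v:5)
  [3] (1,1) acc=81 (h:81 v:9)
  [3] (1,2) acc=61 (h:61 v:9)
  [4] (0,2) acc=105 (h:105 v:1)
  [4] (1,1) acc=64 (h:64 v:7)
  [4] (1,2) acc=101 (h:101 v:5)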